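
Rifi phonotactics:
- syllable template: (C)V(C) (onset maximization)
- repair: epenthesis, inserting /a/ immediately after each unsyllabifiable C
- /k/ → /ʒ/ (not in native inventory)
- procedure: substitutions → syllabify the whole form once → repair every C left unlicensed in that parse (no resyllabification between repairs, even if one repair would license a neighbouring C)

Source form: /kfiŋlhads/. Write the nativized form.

ʒafiŋlahadsa

Substitution: /k/ → /ʒ/, giving /ʒfiŋlhads/.
The consonants /ʒ/, /l/, /s/ cannot be parsed into a legal (C)V(C) syllable (at most one coda consonant is licensed; onsets are limited to one consonant).
Epenthesis after each stranded consonant: /ʒ/ → /ʒa/, /l/ → /la/, /s/ → /sa/.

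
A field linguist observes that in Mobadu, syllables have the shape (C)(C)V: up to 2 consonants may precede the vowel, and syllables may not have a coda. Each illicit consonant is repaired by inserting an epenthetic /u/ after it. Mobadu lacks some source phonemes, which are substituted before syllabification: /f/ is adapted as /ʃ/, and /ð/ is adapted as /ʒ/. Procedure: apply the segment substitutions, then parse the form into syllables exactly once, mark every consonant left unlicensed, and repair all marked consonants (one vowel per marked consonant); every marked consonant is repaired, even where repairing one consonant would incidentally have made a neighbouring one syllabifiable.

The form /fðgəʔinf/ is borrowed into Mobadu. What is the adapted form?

ʃuʒgəʔinuʃu

Substitution: /f/ → /ʃ/, /ð/ → /ʒ/, giving /ʃʒgəʔinʃ/.
Syllabifying with onset maximization leaves /ʃ/, /n/, /ʃ/ stranded (no codas are permitted; onsets may contain at most 2 consonants).
Each unlicensed consonant becomes the onset of a new syllable: /ʃ/ → /ʃu/, /n/ → /nu/, /ʃ/ → /ʃu/.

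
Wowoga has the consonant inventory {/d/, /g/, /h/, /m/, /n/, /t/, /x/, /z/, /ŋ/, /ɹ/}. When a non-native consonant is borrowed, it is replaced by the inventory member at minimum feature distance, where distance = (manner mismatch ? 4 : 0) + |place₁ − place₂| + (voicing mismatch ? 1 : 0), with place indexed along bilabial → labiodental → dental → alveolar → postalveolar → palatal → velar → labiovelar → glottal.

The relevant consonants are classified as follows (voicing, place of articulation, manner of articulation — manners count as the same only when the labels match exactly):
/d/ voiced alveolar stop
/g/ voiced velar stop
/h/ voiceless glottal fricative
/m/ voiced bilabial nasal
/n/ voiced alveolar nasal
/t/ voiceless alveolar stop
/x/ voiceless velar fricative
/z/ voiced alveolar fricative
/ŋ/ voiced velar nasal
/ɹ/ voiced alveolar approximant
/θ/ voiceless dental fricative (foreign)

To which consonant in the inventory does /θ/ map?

/z/ is closest: same manner (fricative), place distance 1 (dental→alveolar), voicing differs (+1); total 2. Next closest is /x/ at distance 4.

z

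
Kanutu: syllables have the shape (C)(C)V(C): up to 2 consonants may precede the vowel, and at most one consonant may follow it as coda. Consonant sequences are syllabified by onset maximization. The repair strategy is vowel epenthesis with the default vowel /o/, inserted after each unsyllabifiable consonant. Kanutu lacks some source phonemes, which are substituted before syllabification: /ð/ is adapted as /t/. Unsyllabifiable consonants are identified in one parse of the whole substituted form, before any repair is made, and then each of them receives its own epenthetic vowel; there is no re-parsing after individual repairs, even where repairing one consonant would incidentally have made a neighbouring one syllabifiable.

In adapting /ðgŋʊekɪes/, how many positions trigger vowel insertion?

After substitution the input is /tgŋʊekɪes/.
The unsyllabifiable consonants are /t/; each receives one epenthetic vowel.

1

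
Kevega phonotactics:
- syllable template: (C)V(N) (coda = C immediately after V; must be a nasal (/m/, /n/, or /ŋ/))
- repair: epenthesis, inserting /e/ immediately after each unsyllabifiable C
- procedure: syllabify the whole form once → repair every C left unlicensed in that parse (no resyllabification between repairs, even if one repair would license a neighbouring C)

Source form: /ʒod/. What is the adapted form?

The consonants /d/ cannot be parsed into a legal (C)V(N) syllable (only a nasal (/m/, /n/, or /ŋ/) is licensed in coda position; onsets are limited to one consonant).
Each unlicensed consonant becomes the onset of a new syllable: /d/ → /de/.

ʒode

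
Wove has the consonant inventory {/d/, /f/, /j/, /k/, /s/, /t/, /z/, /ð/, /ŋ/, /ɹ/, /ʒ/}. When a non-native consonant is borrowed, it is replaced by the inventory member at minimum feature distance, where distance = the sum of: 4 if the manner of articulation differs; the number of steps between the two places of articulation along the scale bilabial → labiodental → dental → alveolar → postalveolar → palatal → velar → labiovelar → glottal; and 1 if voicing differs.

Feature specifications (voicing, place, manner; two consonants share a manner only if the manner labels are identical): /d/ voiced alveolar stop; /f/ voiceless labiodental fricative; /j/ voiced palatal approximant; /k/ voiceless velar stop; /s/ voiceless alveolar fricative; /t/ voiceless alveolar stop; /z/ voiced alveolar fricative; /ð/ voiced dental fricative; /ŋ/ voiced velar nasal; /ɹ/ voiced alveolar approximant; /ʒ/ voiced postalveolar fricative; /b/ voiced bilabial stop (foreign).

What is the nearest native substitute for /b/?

/d/ is closest: same manner (stop), place distance 3 (bilabial→alveolar), same voicing; total 3. Next closest is /t/ at distance 4.

d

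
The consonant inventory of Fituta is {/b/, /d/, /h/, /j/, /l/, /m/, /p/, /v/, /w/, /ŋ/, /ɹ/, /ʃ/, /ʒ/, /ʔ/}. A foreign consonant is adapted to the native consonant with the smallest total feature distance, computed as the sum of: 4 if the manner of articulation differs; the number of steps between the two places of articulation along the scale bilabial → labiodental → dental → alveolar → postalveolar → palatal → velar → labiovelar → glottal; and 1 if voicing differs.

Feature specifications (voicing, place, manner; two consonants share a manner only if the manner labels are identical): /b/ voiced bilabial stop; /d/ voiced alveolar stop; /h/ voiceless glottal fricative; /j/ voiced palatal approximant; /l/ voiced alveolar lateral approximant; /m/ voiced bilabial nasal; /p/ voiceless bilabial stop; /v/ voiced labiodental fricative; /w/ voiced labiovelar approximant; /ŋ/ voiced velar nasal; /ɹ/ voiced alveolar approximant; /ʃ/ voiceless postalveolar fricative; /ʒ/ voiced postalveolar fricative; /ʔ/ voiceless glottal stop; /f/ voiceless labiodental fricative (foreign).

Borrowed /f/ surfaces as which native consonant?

v

/v/ is closest: same manner (fricative), place distance 0 (labiodental→labiodental), voicing differs (+1); total 1. Next closest is /ʃ/ at distance 3.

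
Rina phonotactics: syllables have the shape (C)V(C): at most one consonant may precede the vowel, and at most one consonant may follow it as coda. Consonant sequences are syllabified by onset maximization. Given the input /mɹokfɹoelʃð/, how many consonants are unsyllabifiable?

4

Under (C)V(C), the unsyllabifiable consonants are /m/, /f/, /ʃ/, /ð/ (at most one coda consonant is licensed; onsets are limited to one consonant).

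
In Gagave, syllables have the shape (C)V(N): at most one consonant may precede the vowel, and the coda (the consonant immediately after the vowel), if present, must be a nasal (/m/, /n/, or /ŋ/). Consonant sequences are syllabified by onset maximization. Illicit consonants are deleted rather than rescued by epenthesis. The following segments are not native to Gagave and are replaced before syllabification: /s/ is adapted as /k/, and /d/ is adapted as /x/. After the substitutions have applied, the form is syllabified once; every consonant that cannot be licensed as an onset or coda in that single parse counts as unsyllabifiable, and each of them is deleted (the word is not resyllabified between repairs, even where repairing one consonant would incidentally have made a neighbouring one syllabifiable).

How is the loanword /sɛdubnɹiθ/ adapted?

Substitution: /s/ → /k/, /d/ → /x/, giving /kɛxubnɹiθ/.
The consonants /b/, /n/, /θ/ cannot be parsed into a legal (C)V(N) syllable (only a nasal (/m/, /n/, or /ŋ/) is licensed in coda position; onsets are limited to one consonant).
Deleting the stranded consonants removes /b/, /n/, /θ/.

kɛxuɹi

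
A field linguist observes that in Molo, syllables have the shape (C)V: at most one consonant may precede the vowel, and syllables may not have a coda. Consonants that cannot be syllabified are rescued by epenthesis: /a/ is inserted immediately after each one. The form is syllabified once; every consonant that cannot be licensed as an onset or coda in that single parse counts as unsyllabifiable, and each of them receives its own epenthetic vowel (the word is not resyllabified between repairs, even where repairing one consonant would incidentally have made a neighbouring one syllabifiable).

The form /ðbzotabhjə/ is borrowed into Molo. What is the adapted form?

Syllabifying with onset maximization leaves /ð/, /b/, /b/, /h/ stranded (no codas are permitted; onsets are limited to one consonant).
Epenthesis after each stranded consonant: /ð/ → /ða/, /b/ → /ba/, /b/ → /ba/, /h/ → /ha/.

ðabazotabahajə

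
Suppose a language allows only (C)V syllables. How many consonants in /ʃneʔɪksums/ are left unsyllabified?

The consonants /ʃ/, /k/, /m/, /s/ cannot be parsed into a legal (C)V syllable (no codas are permitted; onsets are limited to one consonant).

4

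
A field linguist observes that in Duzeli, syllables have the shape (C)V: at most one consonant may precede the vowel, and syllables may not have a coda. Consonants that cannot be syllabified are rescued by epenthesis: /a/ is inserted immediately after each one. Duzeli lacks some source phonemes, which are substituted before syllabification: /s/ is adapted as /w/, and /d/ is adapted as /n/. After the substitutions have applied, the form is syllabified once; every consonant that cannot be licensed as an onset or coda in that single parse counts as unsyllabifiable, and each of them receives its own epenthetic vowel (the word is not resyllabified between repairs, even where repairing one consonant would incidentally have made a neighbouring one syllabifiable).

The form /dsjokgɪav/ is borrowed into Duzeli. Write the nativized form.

nawajokagɪava

Substitution: /d/ → /n/, /s/ → /w/, giving /nwjokgɪav/.
The consonants /n/, /w/, /k/, /v/ cannot be parsed into a legal (C)V syllable (no codas are permitted; onsets are limited to one consonant).
Inserting the epenthetic vowel yields /n/ → /na/, /w/ → /wa/, /k/ → /ka/, /v/ → /va/.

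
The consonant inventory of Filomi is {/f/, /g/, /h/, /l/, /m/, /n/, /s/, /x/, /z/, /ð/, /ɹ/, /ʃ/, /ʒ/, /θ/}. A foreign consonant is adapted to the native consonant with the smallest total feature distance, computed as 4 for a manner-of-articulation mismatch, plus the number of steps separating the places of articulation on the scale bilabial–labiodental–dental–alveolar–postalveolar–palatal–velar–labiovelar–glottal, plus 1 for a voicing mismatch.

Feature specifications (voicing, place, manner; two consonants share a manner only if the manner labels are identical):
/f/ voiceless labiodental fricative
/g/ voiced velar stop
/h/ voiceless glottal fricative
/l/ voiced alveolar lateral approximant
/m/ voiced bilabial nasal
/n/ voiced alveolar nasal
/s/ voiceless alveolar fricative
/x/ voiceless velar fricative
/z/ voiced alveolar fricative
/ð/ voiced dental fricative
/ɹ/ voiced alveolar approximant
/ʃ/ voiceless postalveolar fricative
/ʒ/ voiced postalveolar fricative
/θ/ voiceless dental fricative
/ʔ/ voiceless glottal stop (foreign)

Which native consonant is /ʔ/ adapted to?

/g/ is closest: same manner (stop), place distance 2 (glottal→velar), voicing differs (+1); total 3. Next closest is /h/ at distance 4.

g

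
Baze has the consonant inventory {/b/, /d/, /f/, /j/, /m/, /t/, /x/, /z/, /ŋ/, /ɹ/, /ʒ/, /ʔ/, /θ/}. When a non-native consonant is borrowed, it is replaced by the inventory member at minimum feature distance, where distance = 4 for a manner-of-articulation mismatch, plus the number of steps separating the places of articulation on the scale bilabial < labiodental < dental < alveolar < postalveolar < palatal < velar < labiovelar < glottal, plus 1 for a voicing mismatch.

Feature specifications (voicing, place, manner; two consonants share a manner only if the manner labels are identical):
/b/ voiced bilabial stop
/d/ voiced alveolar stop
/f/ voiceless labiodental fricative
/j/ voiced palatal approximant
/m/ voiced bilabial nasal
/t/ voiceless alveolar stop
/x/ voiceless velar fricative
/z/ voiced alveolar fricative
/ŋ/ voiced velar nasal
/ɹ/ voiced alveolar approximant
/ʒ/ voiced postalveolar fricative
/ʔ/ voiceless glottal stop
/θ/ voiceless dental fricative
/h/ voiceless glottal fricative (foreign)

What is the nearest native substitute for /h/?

/x/ is closest: same manner (fricative), place distance 2 (glottal→velar), same voicing; total 2. Next closest is /ʔ/ at distance 4.

x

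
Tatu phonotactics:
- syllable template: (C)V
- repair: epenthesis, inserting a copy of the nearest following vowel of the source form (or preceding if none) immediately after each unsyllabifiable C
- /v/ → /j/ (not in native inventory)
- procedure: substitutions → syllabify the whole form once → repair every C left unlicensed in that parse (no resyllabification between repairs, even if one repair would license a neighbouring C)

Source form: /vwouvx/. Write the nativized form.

jowoujuxu

Substitution: /v/ → /j/, giving /jwoujx/.
Under (C)V, the unsyllabifiable consonants are /j/, /j/, /x/ (no codas are permitted; onsets are limited to one consonant).
Inserting the epenthetic vowel yields /j/ → /jo/, /j/ → /ju/, /x/ → /xu/.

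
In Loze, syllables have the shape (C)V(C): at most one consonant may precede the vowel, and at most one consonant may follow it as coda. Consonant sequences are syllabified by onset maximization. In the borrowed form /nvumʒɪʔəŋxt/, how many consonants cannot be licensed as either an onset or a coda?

3

Under (C)V(C), the unsyllabifiable consonants are /n/, /x/, /t/ (at most one coda consonant is licensed; onsets are limited to one consonant).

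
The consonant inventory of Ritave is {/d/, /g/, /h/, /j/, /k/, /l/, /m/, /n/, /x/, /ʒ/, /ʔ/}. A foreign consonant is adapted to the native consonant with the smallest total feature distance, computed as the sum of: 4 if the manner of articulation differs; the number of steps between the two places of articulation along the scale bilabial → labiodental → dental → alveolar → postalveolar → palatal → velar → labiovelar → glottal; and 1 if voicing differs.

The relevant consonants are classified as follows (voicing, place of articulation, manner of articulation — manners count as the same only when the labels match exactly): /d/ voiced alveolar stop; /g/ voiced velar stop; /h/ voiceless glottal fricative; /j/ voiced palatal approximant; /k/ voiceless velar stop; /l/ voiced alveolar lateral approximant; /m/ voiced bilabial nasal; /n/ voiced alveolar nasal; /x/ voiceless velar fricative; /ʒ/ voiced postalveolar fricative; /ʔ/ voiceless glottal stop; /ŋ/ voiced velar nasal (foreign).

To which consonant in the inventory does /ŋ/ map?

/n/ is closest: same manner (nasal), place distance 3 (velar→alveolar), same voicing; total 3. Next closest is /g/ at distance 4.

n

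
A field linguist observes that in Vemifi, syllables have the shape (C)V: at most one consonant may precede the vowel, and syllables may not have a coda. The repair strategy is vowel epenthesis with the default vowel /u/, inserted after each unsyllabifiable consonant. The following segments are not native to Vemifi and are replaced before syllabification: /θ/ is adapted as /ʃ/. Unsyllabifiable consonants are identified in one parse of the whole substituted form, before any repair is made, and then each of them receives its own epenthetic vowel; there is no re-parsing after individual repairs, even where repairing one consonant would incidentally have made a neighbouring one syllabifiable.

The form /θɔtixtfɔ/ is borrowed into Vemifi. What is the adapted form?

Substitution: /θ/ → /ʃ/, giving /ʃɔtixtfɔ/.
Syllabifying with onset maximization leaves /x/, /t/ stranded (no codas are permitted; onsets are limited to one consonant).
Epenthesis after each stranded consonant: /x/ → /xu/, /t/ → /tu/.

ʃɔtixutufɔ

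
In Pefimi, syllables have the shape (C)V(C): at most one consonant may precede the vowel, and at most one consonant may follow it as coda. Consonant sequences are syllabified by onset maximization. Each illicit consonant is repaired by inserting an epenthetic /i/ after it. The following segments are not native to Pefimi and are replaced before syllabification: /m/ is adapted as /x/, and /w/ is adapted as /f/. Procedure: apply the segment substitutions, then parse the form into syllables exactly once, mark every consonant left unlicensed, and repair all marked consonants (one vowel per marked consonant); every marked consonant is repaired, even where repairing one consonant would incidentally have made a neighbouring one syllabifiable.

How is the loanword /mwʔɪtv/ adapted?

xifiʔɪtvi

Substitution: /m/ → /x/, /w/ → /f/, giving /xfʔɪtv/.
Syllabifying with onset maximization leaves /x/, /f/, /v/ stranded (at most one coda consonant is licensed; onsets are limited to one consonant).
Each unlicensed consonant becomes the onset of a new syllable: /x/ → /xi/, /f/ → /fi/, /v/ → /vi/.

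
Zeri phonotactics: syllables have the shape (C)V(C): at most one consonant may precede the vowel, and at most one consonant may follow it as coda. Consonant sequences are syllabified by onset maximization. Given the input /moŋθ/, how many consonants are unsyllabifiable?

The consonants /θ/ cannot be parsed into a legal (C)V(C) syllable (at most one coda consonant is licensed; onsets are limited to one consonant).

1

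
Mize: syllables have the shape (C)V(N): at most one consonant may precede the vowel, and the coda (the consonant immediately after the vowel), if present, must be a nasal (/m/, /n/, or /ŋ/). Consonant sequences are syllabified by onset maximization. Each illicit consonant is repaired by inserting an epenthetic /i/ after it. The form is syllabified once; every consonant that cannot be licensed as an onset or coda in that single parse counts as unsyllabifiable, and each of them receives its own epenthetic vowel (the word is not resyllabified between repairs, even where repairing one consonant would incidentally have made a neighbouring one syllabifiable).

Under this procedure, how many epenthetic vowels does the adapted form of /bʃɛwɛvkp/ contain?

The unsyllabifiable consonants are /b/, /v/, /k/, /p/; each receives one epenthetic vowel.

4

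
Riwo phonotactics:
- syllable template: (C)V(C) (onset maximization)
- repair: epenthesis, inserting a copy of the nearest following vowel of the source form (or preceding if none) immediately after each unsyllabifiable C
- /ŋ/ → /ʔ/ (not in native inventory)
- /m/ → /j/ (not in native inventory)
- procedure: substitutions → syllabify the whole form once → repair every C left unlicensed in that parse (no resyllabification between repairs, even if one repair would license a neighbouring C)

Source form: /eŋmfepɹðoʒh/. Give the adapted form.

eʔjefepɹoðoʒho

Substitution: /ŋ/ → /ʔ/, /m/ → /j/, giving /eʔjfepɹðoʒh/.
The consonants /j/, /ɹ/, /h/ cannot be parsed into a legal (C)V(C) syllable (at most one coda consonant is licensed; onsets are limited to one consonant).
Inserting the epenthetic vowel yields /j/ → /je/, /ɹ/ → /ɹo/, /h/ → /ho/.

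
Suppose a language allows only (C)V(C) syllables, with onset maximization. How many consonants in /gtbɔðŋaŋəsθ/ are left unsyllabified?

3

Syllabifying with onset maximization leaves /g/, /t/, /θ/ stranded (at most one coda consonant is licensed; onsets are limited to one consonant).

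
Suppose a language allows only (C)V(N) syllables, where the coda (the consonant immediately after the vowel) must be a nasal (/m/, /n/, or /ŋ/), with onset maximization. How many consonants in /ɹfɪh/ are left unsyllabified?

Syllabifying with onset maximization leaves /ɹ/, /h/ stranded (only a nasal (/m/, /n/, or /ŋ/) is licensed in coda position; onsets are limited to one consonant).

2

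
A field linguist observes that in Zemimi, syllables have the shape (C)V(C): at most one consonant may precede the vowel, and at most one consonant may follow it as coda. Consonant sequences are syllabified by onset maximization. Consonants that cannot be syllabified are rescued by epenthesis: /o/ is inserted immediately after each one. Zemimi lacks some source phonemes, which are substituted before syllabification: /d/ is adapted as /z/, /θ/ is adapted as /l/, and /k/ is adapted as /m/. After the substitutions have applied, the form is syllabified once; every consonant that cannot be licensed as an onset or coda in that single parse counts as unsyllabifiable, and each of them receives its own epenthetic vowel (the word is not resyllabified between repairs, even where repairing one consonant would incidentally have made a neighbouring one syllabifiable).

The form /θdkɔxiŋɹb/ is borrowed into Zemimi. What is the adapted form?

Substitution: /θ/ → /l/, /d/ → /z/, /k/ → /m/, giving /lzmɔxiŋɹb/.
Syllabifying with onset maximization leaves /l/, /z/, /ɹ/, /b/ stranded (at most one coda consonant is licensed; onsets are limited to one consonant).
Inserting the epenthetic vowel yields /l/ → /lo/, /z/ → /zo/, /ɹ/ → /ɹo/, /b/ → /bo/.

lozomɔxiŋɹobo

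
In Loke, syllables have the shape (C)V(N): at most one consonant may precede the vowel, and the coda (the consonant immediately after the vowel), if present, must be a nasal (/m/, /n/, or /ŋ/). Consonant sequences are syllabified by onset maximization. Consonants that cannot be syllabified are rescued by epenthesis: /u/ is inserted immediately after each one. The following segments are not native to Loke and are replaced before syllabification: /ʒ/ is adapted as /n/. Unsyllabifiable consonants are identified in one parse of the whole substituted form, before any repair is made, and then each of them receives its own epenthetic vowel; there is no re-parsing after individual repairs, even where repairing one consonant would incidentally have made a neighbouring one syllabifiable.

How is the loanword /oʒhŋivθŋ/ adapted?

Substitution: /ʒ/ → /n/, giving /onhŋivθŋ/.
Under (C)V(N), the unsyllabifiable consonants are /h/, /v/, /θ/, /ŋ/ (only a nasal (/m/, /n/, or /ŋ/) is licensed in coda position; onsets are limited to one consonant).
Epenthesis after each stranded consonant: /h/ → /hu/, /v/ → /vu/, /θ/ → /θu/, /ŋ/ → /ŋu/.

onhuŋivuθuŋu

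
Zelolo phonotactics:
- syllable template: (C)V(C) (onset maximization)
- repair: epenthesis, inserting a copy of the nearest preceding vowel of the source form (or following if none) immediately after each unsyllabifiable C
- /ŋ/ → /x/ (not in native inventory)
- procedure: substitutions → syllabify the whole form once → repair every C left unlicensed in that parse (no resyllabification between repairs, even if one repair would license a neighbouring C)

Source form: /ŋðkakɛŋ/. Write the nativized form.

Substitution: /ŋ/ → /x/, giving /xðkakɛx/.
Under (C)V(C), the unsyllabifiable consonants are /x/, /ð/ (at most one coda consonant is licensed; onsets are limited to one consonant).
Epenthesis after each stranded consonant: /x/ → /xa/, /ð/ → /ða/.

xaðakakɛx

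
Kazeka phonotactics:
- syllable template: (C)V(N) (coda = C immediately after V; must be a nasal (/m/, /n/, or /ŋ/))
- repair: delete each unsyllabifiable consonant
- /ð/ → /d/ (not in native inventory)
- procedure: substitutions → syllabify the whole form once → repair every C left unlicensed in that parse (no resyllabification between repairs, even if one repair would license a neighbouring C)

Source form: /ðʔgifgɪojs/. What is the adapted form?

Substitution: /ð/ → /d/, giving /dʔgifgɪojs/.
The consonants /d/, /ʔ/, /f/, /j/, /s/ cannot be parsed into a legal (C)V(N) syllable (only a nasal (/m/, /n/, or /ŋ/) is licensed in coda position; onsets are limited to one consonant).
Each unlicensed consonant is deleted: /d/, /ʔ/, /f/, /j/, /s/.

gigɪo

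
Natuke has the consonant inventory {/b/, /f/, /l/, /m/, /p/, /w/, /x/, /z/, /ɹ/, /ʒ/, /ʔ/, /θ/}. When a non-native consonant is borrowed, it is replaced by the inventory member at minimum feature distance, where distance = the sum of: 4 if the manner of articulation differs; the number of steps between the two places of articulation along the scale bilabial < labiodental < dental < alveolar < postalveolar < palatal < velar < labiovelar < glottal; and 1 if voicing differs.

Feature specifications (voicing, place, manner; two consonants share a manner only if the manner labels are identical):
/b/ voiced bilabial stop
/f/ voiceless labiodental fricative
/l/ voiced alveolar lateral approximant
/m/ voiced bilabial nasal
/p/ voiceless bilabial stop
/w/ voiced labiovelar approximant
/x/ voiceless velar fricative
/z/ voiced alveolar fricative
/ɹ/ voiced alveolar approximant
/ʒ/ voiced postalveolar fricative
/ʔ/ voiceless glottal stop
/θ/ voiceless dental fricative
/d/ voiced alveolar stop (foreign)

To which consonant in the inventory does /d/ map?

/b/ is closest: same manner (stop), place distance 3 (alveolar→bilabial), same voicing; total 3. Next closest is /l/ at distance 4.

b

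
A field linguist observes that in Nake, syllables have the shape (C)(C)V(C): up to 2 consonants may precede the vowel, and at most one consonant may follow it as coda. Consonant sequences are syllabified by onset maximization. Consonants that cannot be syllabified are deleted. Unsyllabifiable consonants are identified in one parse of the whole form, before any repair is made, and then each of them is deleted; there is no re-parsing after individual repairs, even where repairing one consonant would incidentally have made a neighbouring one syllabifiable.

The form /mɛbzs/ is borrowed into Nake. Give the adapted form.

mɛb

The consonants /z/, /s/ cannot be parsed into a legal (C)(C)V(C) syllable (at most one coda consonant is licensed; onsets may contain at most 2 consonants).
Each unlicensed consonant is deleted: /z/, /s/.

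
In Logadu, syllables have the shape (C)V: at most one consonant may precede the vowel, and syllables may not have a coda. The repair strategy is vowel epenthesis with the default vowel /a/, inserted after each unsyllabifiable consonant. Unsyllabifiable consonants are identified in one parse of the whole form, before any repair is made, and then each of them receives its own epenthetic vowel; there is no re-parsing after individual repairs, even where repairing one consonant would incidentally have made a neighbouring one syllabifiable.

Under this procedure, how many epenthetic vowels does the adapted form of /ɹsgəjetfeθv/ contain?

The unsyllabifiable consonants are /ɹ/, /s/, /t/, /θ/, /v/; each receives one epenthetic vowel.

5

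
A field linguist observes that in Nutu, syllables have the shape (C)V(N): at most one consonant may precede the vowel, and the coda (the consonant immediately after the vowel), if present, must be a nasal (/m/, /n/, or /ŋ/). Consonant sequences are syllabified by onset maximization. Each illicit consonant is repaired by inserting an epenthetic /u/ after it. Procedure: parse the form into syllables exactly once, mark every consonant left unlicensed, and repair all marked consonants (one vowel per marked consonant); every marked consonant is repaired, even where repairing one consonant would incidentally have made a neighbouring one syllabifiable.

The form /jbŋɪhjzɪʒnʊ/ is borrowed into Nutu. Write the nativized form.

jubuŋɪhujuzɪʒunʊ

The consonants /j/, /b/, /h/, /j/, /ʒ/ cannot be parsed into a legal (C)V(N) syllable (only a nasal (/m/, /n/, or /ŋ/) is licensed in coda position; onsets are limited to one consonant).
Epenthesis after each stranded consonant: /j/ → /ju/, /b/ → /bu/, /h/ → /hu/, /j/ → /ju/, /ʒ/ → /ʒu/.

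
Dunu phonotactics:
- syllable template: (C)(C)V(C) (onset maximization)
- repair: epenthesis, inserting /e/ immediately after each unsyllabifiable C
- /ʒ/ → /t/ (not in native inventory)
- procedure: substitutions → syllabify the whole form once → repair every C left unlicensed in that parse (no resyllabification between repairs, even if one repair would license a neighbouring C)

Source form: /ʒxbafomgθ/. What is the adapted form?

texbafomgeθe

Substitution: /ʒ/ → /t/, giving /txbafomgθ/.
Under (C)(C)V(C), the unsyllabifiable consonants are /t/, /g/, /θ/ (at most one coda consonant is licensed; onsets may contain at most 2 consonants).
Inserting the epenthetic vowel yields /t/ → /te/, /g/ → /ge/, /θ/ → /θe/.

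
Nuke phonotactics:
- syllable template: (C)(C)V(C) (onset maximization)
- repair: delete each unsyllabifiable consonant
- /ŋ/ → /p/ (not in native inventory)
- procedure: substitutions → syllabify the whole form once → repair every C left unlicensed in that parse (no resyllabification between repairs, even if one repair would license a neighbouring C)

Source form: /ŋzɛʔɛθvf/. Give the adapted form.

Substitution: /ŋ/ → /p/, giving /pzɛʔɛθvf/.
Syllabifying with onset maximization leaves /v/, /f/ stranded (at most one coda consonant is licensed; onsets may contain at most 2 consonants).
Deletion applies to /v/, /f/.

pzɛʔɛθ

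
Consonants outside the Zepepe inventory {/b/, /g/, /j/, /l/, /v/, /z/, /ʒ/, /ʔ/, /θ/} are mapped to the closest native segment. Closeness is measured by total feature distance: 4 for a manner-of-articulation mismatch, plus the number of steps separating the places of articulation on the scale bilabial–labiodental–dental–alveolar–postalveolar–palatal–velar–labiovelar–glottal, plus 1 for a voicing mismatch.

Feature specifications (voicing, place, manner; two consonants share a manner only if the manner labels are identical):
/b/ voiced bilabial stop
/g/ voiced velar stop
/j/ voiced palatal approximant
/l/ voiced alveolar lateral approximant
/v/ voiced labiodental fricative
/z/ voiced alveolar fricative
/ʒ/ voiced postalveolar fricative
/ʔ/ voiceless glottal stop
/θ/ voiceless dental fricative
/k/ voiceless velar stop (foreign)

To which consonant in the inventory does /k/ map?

/g/ is closest: same manner (stop), place distance 0 (velar→velar), voicing differs (+1); total 1. Next closest is /ʔ/ at distance 2.

g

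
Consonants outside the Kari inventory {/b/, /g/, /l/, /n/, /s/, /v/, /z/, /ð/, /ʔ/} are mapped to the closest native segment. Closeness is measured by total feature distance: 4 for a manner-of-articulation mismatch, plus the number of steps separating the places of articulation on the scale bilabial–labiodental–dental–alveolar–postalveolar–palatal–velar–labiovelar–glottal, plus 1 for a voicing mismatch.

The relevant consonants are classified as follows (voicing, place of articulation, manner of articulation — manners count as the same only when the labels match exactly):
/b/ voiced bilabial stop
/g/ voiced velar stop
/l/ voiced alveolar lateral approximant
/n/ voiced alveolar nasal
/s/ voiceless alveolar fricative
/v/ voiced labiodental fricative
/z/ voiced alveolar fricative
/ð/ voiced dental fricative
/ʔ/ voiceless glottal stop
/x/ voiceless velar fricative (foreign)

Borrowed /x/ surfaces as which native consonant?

/s/ is closest: same manner (fricative), place distance 3 (velar→alveolar), same voicing; total 3. Next closest is /z/ at distance 4.

s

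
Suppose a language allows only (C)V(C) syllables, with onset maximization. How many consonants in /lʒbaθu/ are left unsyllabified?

2

Under (C)V(C), the unsyllabifiable consonants are /l/, /ʒ/ (at most one coda consonant is licensed; onsets are limited to one consonant).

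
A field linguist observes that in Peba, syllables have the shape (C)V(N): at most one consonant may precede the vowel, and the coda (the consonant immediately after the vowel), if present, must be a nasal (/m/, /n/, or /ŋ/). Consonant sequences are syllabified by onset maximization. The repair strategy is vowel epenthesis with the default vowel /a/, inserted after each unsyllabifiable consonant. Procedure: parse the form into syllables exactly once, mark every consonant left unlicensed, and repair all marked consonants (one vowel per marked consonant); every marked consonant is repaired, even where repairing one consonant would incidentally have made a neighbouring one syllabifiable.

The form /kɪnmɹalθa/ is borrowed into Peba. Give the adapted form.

Syllabifying with onset maximization leaves /m/, /l/ stranded (only a nasal (/m/, /n/, or /ŋ/) is licensed in coda position; onsets are limited to one consonant).
Each unlicensed consonant becomes the onset of a new syllable: /m/ → /ma/, /l/ → /la/.

kɪnmaɹalaθa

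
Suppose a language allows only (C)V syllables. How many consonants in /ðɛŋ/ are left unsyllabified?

Syllabifying with onset maximization leaves /ŋ/ stranded (no codas are permitted; onsets are limited to one consonant).

1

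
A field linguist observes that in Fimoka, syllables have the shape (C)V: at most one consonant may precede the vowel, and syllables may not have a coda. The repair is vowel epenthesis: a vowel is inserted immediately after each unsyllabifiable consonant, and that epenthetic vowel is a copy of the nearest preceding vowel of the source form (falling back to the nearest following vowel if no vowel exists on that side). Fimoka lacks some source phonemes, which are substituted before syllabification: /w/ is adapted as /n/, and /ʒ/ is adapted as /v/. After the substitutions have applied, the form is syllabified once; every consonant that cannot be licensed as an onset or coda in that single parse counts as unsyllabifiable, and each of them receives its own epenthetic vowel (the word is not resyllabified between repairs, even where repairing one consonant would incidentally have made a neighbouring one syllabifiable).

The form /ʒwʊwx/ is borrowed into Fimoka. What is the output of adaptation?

vʊnʊnʊxʊ

Substitution: /ʒ/ → /v/, /w/ → /n/, giving /vnʊnx/.
Under (C)V, the unsyllabifiable consonants are /v/, /n/, /x/ (no codas are permitted; onsets are limited to one consonant).
Inserting the epenthetic vowel yields /v/ → /vʊ/, /n/ → /nʊ/, /x/ → /xʊ/.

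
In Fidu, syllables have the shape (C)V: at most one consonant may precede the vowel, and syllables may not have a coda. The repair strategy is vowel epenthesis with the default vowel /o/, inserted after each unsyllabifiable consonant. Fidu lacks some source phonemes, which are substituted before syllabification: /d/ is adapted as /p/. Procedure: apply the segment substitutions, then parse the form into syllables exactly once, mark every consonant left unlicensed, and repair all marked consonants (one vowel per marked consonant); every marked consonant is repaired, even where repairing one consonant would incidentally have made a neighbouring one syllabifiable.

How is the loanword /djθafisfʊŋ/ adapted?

Substitution: /d/ → /p/, giving /pjθafisfʊŋ/.
The consonants /p/, /j/, /s/, /ŋ/ cannot be parsed into a legal (C)V syllable (no codas are permitted; onsets are limited to one consonant).
Each unlicensed consonant becomes the onset of a new syllable: /p/ → /po/, /j/ → /jo/, /s/ → /so/, /ŋ/ → /ŋo/.

pojoθafisofʊŋo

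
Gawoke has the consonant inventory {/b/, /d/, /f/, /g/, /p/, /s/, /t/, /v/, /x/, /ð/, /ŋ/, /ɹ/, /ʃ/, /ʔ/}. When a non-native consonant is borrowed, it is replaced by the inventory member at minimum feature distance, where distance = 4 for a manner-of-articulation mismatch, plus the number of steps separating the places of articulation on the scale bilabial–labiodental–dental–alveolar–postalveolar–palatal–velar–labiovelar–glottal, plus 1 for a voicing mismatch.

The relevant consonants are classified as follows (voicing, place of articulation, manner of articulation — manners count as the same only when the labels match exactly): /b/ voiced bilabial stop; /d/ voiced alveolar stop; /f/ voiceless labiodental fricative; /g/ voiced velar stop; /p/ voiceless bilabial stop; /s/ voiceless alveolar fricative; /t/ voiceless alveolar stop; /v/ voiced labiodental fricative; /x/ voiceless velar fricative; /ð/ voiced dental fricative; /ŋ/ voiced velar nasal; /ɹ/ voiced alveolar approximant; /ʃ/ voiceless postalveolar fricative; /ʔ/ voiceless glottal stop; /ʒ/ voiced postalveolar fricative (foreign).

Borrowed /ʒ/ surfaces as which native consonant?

ʃ

/ʃ/ is closest: same manner (fricative), place distance 0 (postalveolar→postalveolar), voicing differs (+1); total 1. Next closest is /s/ at distance 2.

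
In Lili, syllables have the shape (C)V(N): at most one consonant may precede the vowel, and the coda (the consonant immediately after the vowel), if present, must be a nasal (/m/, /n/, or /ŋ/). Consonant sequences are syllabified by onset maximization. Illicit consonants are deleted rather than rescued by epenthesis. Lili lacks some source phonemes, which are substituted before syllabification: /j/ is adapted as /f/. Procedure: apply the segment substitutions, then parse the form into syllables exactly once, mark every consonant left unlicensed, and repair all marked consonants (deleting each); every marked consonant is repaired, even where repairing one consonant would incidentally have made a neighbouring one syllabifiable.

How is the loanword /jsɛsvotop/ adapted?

sɛvoto

Substitution: /j/ → /f/, giving /fsɛsvotop/.
The consonants /f/, /s/, /p/ cannot be parsed into a legal (C)V(N) syllable (only a nasal (/m/, /n/, or /ŋ/) is licensed in coda position; onsets are limited to one consonant).
Each unlicensed consonant is deleted: /f/, /s/, /p/.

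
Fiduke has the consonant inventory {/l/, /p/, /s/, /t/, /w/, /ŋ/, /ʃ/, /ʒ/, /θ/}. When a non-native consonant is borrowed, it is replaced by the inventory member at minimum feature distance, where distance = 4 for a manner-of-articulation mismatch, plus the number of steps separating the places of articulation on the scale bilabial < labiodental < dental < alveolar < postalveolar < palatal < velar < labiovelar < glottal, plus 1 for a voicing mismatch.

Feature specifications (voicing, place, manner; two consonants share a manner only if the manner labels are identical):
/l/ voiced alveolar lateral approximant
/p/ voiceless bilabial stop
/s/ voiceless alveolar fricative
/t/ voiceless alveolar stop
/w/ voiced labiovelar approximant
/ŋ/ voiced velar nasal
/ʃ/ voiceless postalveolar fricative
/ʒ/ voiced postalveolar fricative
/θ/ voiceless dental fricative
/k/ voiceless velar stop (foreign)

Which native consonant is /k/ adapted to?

/t/ is closest: same manner (stop), place distance 3 (velar→alveolar), same voicing; total 3. Next closest is /ŋ/ at distance 5.

t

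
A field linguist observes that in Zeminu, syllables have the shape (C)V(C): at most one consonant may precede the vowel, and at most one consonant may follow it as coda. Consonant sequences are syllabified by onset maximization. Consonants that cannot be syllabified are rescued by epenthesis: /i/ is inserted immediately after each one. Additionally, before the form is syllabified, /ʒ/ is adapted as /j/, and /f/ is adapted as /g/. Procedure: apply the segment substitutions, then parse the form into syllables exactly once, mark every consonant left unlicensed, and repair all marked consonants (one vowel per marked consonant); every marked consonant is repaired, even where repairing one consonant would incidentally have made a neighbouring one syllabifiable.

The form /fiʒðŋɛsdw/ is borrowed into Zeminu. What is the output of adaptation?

gijðiŋɛsdiwi

Substitution: /f/ → /g/, /ʒ/ → /j/, giving /gijðŋɛsdw/.
Syllabifying with onset maximization leaves /ð/, /d/, /w/ stranded (at most one coda consonant is licensed; onsets are limited to one consonant).
Inserting the epenthetic vowel yields /ð/ → /ði/, /d/ → /di/, /w/ → /wi/.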